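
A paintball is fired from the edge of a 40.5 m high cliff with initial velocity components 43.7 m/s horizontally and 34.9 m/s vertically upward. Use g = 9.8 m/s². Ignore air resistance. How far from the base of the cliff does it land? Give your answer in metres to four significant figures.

The projectile lands when y = 40.5 + (34.90) t − ½·9.80·t² = 0. Positive root: t = (34.90 + √(34.90² + 2·9.80·40.5)) / 9.80 = (34.90 + 44.85) / 9.80 = 8.138 s.
Horizontal distance: R = vₓ t = 43.70 × 8.138 = 355.6 m.

355.6 m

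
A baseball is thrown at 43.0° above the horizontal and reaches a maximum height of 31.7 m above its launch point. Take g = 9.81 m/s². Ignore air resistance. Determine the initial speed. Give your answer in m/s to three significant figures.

36.6 m/s

At the peak v_y = 0, so v_y0 = √(2gH) = √(2 × 9.81 × 31.7) = 24.94 m/s.
v_y0 = v₀ sin θ ⇒ v₀ = 24.94 / sin 43.0° = 36.57 m/s.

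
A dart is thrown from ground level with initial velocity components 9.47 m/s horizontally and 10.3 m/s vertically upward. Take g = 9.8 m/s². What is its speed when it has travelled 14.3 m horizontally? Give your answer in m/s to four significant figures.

10.48 m/s

Time to reach x = 14.3 m: t = x/vₓ = 14.3/9.470 = 1.510 s.
Vertical velocity there: v_y = v_y0 − g t = 10.30 − 9.80 × 1.510 = −4.498 m/s.
Speed: √(vₓ² + v_y²) = √(9.470² + 4.498²) = 10.48 m/s.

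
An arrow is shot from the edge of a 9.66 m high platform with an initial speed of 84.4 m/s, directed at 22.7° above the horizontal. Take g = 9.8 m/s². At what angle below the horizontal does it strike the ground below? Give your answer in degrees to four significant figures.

vₓ = 84.40 cos 22.7° = 77.86 m/s; v_y0 = 84.40 sin 22.7° = 32.57 m/s.
With up positive and y = 0 at the ground: y(t) = 9.66 + (32.57) t − 4.900 t². Setting y = 0 and taking the positive root: t = [32.57 + √(32.57² + 2·9.80·9.66)] / 9.80 = (32.57 + 35.36) / 9.80 = 6.931 s.
At impact: v_y = v_y0 − g t = −35.36 m/s; vₓ = 77.86 m/s.
Angle below horizontal: arctan(|v_y|/vₓ) = arctan(35.36/77.86) = 24.42°.

24.42°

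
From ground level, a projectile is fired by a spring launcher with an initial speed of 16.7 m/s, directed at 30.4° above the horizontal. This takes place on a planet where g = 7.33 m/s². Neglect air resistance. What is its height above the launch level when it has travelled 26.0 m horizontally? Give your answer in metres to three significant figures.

3.31 m

Horizontal component vₓ = 16.70 cos 30.4° = 14.40 m/s; vertical v_y0 = 16.70 sin 30.4° = 8.451 m/s.
At x = 26.0 m, t = x/vₓ = 26.0/14.40 = 1.805 s.
Height: y = v_y0 t − ½ g t² = 8.451 × 1.805 − 3.665 × 1.805² = 15.25 − 11.94 = 3.313 m.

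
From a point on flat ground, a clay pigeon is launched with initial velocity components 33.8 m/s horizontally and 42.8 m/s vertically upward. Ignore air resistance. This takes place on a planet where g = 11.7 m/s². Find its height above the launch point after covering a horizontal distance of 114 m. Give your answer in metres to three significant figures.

77.8 m

Time to reach x = 114 m: t = x/vₓ = 114/33.80 = 3.373 s.
Height: y = v_y0 t − ½ g t² = 42.80 × 3.373 − 5.850 × 3.373² = 144.4 − 66.55 = 77.81 m.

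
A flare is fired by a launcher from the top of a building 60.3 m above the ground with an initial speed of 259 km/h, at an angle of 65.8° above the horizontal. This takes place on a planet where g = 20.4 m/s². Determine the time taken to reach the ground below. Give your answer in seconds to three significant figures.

7.25 s

Convert: 259 km/h = 259/3.6 = 71.94 m/s.
Components: vₓ = 71.94 cos 65.8° = 29.49 m/s, v_y0 = 71.94 sin 65.8° = 65.62 m/s.
The projectile lands when y = 60.3 + (65.62) t − ½·20.4·t² = 0. Positive root: t = (65.62 + √(65.62² + 2·20.4·60.3)) / 20.4 = (65.62 + 82.26) / 20.4 = 7.249 s.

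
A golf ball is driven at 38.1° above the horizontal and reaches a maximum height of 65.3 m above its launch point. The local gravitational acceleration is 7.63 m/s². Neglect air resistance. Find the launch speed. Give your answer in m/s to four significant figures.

At the peak v_y = 0, so v_y0 = √(2gH) = √(2 × 7.63 × 65.3) = 31.57 m/s.
v_y0 = v₀ sin θ ⇒ v₀ = 31.57 / sin 38.1° = 51.16 m/s.

51.16 m/s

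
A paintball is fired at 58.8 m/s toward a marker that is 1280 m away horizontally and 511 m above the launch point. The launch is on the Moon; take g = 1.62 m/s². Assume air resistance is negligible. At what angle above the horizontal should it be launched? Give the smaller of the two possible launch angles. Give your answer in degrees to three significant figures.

44.9°

Trajectory: y = x tanθ − g x² (1 + tan²θ)/(2v₀²). With x = 1280, y = 511, v₀ = 58.8, g = 1.62:
383.8 tan²θ − 1280 tanθ + (894.8) = 0.
tanθ = [1280 ± √(1280² − 4 × 383.8 × (894.8))] / (2 × 383.8) = (1280 ± 514.3) / 767.7, giving tanθ = 0.9974 or 2.337.
θ = 44.93° or 66.84°; the smaller is 44.93°.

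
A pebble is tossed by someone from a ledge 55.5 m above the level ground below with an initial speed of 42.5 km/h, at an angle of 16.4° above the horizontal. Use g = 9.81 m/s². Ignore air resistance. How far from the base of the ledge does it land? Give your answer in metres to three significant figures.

42.1 m

Convert: 42.5 km/h = 42.5/3.6 = 11.81 m/s.
Components: vₓ = 11.81 cos 16.4° = 11.33 m/s, v_y0 = 11.81 sin 16.4° = 3.333 m/s.
With up positive and y = 0 at the ground: y(t) = 55.5 + (3.333) t − 4.905 t². Setting y = 0 and taking the positive root: t = [3.333 + √(3.333² + 2·9.81·55.5)] / 9.81 = (3.333 + 33.17) / 9.81 = 3.721 s.
Horizontal distance: R = vₓ t = 11.33 × 3.721 = 42.14 m.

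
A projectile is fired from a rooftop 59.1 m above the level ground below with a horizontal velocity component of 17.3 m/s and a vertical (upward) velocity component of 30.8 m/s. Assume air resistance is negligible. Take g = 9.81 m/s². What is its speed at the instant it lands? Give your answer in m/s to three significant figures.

49.1 m/s

The projectile lands when y = 59.1 + (30.80) t − ½·9.81·t² = 0. Positive root: t = (30.80 + √(30.80² + 2·9.81·59.1)) / 9.81 = (30.80 + 45.91) / 9.81 = 7.820 s.
Vertical velocity at impact: v_y = v_y0 − g t = 30.80 − 9.81 × 7.820 = −45.91 m/s.
Speed: |v| = √(vₓ² + v_y²) = √(17.30² + 45.91²) = 49.07 m/s.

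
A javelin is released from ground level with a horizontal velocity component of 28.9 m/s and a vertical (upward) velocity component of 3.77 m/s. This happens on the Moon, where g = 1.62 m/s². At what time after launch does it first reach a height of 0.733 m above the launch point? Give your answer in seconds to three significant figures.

Require v_y0 t − ½ g t² = 0.733, i.e. 0.8100 t² − 3.770 t + 0.733 = 0.
t = [3.770 ± √(3.770² − 2·1.62·0.733)] / 1.62 = (3.770 ± 3.441) / 1.62, so t = 0.2033 s or t = 4.451 s.
The first (ascending) time is 0.2033 s.

0.203 s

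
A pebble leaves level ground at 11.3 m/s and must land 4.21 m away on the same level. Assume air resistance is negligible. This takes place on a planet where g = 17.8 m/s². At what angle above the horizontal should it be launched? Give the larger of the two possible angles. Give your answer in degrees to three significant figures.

72.0°

From R = (v₀²/g) sin 2θ: sin 2θ = 17.8 × 4.21 / 127.69 = 0.5869.
2θ = 35.94° or 180° − 35.94° = 144.1°, so θ = 17.97° or 72.03°.
The larger angle is 72.03°.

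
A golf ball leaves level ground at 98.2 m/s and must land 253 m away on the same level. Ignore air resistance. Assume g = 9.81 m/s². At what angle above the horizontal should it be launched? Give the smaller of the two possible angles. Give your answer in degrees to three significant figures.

7.46°

R = v₀² sin 2θ / g gives sin 2θ = gR/v₀² = 9.81·253/98.2² = 0.2574.
2θ = 14.91° or 180° − 14.91° = 165.1°, so θ = 7.457° or 82.54°.
The smaller angle is 7.457°.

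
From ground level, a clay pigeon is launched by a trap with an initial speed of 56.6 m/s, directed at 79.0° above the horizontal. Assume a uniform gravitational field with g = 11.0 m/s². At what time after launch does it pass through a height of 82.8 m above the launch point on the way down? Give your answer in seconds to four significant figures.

Horizontal component vₓ = 56.60 cos 79.0° = 10.80 m/s; vertical v_y0 = 56.60 sin 79.0° = 55.56 m/s.
Set y = v_y0 t − ½ g t² = 82.8: 5.500 t² − 55.56 t + 82.8 = 0.
t = [55.56 ± √(55.56² − 2·11.0·82.8)] / 11.0 = (55.56 ± 35.57) / 11.0, so t = 1.817 s or t = 8.285 s.
The descending-branch root is 8.285 s.

8.285 s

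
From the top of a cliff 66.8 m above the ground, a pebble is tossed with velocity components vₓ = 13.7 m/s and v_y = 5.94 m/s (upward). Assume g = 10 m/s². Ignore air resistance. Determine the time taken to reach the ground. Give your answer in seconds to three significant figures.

4.30 s

Vertical motion (up positive, ground at y = 0): 5.000 t² − (5.940) t − 66.8 = 0, so t = (5.940 + √(5.940² + 2·10.0·66.8)) / 10.0 = (5.940 + 37.03) / 10.0 = 4.297 s.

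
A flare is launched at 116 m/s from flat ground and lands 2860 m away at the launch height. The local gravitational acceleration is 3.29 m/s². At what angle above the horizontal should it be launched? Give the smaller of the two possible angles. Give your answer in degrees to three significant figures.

22.2°

R = v₀² sin 2θ / g gives sin 2θ = gR/v₀² = 3.29·2860/116² = 0.6993.
2θ = 44.37° or 180° − 44.37° = 135.6°, so θ = 22.18° or 67.82°.
The smaller angle is 22.18°.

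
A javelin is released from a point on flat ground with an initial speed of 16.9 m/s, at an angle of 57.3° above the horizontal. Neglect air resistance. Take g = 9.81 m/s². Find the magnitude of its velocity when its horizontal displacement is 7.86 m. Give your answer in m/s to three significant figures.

10.8 m/s

Resolve: vₓ = 16.90 cos 57.3° = 9.130 m/s and v_y0 = 16.90 sin 57.3° = 14.22 m/s.
At x = 7.86 m, t = x/vₓ = 7.86/9.130 = 0.8609 s.
Vertical velocity there: v_y = v_y0 − g t = 14.22 − 9.81 × 0.8609 = 5.776 m/s.
Speed: √(vₓ² + v_y²) = √(9.130² + 5.776²) = 10.80 m/s.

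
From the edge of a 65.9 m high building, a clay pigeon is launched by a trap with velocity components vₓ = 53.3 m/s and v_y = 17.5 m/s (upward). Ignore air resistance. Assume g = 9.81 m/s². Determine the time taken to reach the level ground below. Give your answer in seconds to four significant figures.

Vertical motion (up positive, ground at y = 0): 4.905 t² − (17.50) t − 65.9 = 0, so t = (17.50 + √(17.50² + 2·9.81·65.9)) / 9.81 = (17.50 + 39.99) / 9.81 = 5.860 s.

5.860 s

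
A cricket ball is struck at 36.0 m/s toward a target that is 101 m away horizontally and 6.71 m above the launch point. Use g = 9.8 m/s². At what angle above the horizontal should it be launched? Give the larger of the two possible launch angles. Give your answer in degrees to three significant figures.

63.9°

Trajectory: y = x tanθ − g x² (1 + tan²θ)/(2v₀²). With x = 101, y = 6.71, v₀ = 36.0, g = 9.80:
38.57 tan²θ − 101 tanθ + (45.28) = 0.
tanθ = [101 ± √(101² − 4 × 38.57 × (45.28))] / (2 × 38.57) = (101 ± 56.71) / 77.14, giving tanθ = 0.5742 or 2.044.
θ = 29.86° or 63.94°; the larger is 63.94°.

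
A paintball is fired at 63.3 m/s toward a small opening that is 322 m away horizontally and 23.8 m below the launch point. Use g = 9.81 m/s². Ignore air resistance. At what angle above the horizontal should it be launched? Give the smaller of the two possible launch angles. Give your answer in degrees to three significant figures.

20.6°

Trajectory: y = x tanθ − g x² (1 + tan²θ)/(2v₀²). With x = 322, y = −23.8, v₀ = 63.3, g = 9.81:
126.9 tan²θ − 322 tanθ + (103.1) = 0.
tanθ = [322 ± √(322² − 4 × 126.9 × (103.1))] / (2 × 126.9) = (322 ± 226.6) / 253.8, giving tanθ = 0.3760 or 2.161.
θ = 20.61° or 65.17°; the smaller is 20.61°.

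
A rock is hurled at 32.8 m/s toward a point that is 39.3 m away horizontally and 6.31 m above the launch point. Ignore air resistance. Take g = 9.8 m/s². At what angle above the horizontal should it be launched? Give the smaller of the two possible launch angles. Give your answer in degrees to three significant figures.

Trajectory: y = x tanθ − g x² (1 + tan²θ)/(2v₀²). With x = 39.3, y = 6.31, v₀ = 32.8, g = 9.80:
7.035 tan²θ − 39.3 tanθ + (13.34) = 0.
tanθ = [39.3 ± √(39.3² − 4 × 7.035 × (13.34))] / (2 × 7.035) = (39.3 ± 34.19) / 14.07, giving tanθ = 0.3632 or 5.224.
θ = 19.96° or 79.16°; the smaller is 19.96°.

20.0°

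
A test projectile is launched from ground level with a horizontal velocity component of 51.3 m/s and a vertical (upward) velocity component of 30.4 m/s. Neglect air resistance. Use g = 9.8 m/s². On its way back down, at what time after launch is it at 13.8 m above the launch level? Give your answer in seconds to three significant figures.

Require v_y0 t − ½ g t² = 13.8, i.e. 4.900 t² − 30.40 t + 13.8 = 0.
t = [30.40 ± √(30.40² − 2·9.80·13.8)] / 9.80 = (30.40 ± 25.57) / 9.80, so t = 0.4931 s or t = 5.711 s.
The descending-branch root is 5.711 s.

5.71 s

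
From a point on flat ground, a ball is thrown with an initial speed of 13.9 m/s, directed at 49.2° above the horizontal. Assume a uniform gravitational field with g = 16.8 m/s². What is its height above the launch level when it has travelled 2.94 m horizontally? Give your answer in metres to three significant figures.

2.53 m

Resolve: vₓ = 13.90 cos 49.2° = 9.083 m/s and v_y0 = 13.90 sin 49.2° = 10.52 m/s.
At x = 2.94 m, t = x/vₓ = 2.94/9.083 = 0.3237 s.
Height: y = v_y0 t − ½ g t² = 10.52 × 0.3237 − 8.400 × 0.3237² = 3.406 − 0.8802 = 2.526 m.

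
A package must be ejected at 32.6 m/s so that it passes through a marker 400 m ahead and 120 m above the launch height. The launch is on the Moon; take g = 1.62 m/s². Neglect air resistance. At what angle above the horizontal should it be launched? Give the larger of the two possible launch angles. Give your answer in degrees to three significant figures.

68.0°

Trajectory: y = x tanθ − g x² (1 + tan²θ)/(2v₀²). With x = 400, y = 120, v₀ = 32.6, g = 1.62:
121.9 tan²θ − 400 tanθ + (241.9) = 0.
tanθ = [400 ± √(400² − 4 × 121.9 × (241.9))] / (2 × 121.9) = (400 ± 204.9) / 243.9, giving tanθ = 0.8000 or 2.480.
θ = 38.66° or 68.04°; the larger is 68.04°.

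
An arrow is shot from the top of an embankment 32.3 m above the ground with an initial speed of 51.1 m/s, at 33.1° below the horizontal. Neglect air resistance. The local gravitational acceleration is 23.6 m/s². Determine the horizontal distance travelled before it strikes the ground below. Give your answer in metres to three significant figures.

36.4 m

Horizontal component vₓ = 51.10 cos 33.1° = 42.81 m/s; vertical v_y0 = −27.91 m/s (downward).
Vertical motion (up positive, ground at y = 0): 11.80 t² − (−27.91) t − 32.3 = 0, so t = (−27.91 + √(27.91² + 2·23.6·32.3)) / 23.6 = (−27.91 + 47.99) / 23.6 = 0.8511 s.
Horizontal distance: R = vₓ t = 42.81 × 0.8511 = 36.43 m.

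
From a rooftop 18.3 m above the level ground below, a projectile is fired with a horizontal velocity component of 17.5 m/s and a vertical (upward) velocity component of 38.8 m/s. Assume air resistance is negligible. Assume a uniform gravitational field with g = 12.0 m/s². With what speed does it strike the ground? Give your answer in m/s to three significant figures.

Vertical motion (up positive, ground at y = 0): 6.000 t² − (38.80) t − 18.3 = 0, so t = (38.80 + √(38.80² + 2·12.0·18.3)) / 12.0 = (38.80 + 44.10) / 12.0 = 6.908 s.
Vertical velocity at impact: v_y = v_y0 − g t = 38.80 − 12.0 × 6.908 = −44.10 m/s.
Speed: |v| = √(vₓ² + v_y²) = √(17.50² + 44.10²) = 47.44 m/s.

47.4 m/s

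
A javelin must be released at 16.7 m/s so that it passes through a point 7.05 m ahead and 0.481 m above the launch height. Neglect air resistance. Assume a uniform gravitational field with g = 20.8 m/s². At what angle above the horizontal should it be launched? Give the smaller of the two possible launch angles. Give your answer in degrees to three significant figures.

20.1°

Trajectory: y = x tanθ − g x² (1 + tan²θ)/(2v₀²). With x = 7.05, y = 0.481, v₀ = 16.7, g = 20.8:
1.853 tan²θ − 7.05 tanθ + (2.334) = 0.
tanθ = [7.05 ± √(7.05² − 4 × 1.853 × (2.334))] / (2 × 1.853) = (7.05 ± 5.692) / 3.707, giving tanθ = 0.3664 or 3.437.
θ = 20.12° or 73.78°; the smaller is 20.12°.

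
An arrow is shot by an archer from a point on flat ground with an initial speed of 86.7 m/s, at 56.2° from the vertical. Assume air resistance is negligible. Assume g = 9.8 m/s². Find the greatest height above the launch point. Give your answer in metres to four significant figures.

118.7 m

Components: vₓ = 86.70 sin 56.2° = 72.05 m/s, v_y0 = 86.70 cos 56.2° = 48.23 m/s.
Peak height H = v_y0² / (2g) = 2326.2 / 19.60 = 118.7 m.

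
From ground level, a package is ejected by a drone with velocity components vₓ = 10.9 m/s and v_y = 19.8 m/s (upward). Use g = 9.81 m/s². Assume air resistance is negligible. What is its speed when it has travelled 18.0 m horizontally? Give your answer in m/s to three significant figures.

11.5 m/s

At x = 18.0 m, t = x/vₓ = 18.0/10.90 = 1.651 s.
Vertical velocity there: v_y = v_y0 − g t = 19.80 − 9.81 × 1.651 = 3.600 m/s.
Speed: √(vₓ² + v_y²) = √(10.90² + 3.600²) = 11.48 m/s.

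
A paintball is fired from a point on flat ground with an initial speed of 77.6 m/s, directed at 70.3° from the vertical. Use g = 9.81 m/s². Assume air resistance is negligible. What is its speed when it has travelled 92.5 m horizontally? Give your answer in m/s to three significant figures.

Components: vₓ = 77.60 sin 70.3° = 73.06 m/s, v_y0 = 77.60 cos 70.3° = 26.16 m/s.
x = vₓ t ⇒ t = 92.5/73.06 = 1.266 s.
Vertical velocity there: v_y = v_y0 − g t = 26.16 − 9.81 × 1.266 = 13.74 m/s.
Speed: √(vₓ² + v_y²) = √(73.06² + 13.74²) = 74.34 m/s.

74.3 m/s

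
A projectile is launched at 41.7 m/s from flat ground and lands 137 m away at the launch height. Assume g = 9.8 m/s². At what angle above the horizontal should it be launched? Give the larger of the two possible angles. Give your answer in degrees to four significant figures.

64.73°

From R = (v₀²/g) sin 2θ: sin 2θ = 9.80 × 137 / 1738.9 = 0.7721.
2θ = 50.54° or 180° − 50.54° = 129.5°, so θ = 25.27° or 64.73°.
The larger angle is 64.73°.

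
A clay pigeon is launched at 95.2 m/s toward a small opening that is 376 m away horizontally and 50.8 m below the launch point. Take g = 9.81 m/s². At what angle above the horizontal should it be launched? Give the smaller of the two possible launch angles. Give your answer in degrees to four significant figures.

Trajectory: y = x tanθ − g x² (1 + tan²θ)/(2v₀²). With x = 376, y = −50.8, v₀ = 95.2, g = 9.81:
76.51 tan²θ − 376 tanθ + (25.71) = 0.
tanθ = [376 ± √(376² − 4 × 76.51 × (25.71))] / (2 × 76.51) = (376 ± 365.4) / 153.0, giving tanθ = 0.06937 or 4.845.
θ = 3.968° or 78.34°; the smaller is 3.968°.

3.968°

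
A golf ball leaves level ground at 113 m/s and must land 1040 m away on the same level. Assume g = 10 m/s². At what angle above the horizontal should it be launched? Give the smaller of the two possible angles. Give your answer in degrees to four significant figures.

27.27°

R = v₀² sin 2θ / g gives sin 2θ = gR/v₀² = 10.0·1040/113² = 0.8145.
2θ = 54.54° or 180° − 54.54° = 125.5°, so θ = 27.27° or 62.73°.
The smaller angle is 27.27°.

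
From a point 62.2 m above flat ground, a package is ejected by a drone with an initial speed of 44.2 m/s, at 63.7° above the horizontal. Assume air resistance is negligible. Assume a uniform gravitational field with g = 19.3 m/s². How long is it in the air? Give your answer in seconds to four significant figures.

vₓ = 44.20 cos 63.7° = 19.58 m/s; v_y0 = 44.20 sin 63.7° = 39.62 m/s.
Vertical motion (up positive, ground at y = 0): 9.650 t² − (39.62) t − 62.2 = 0, so t = (39.62 + √(39.62² + 2·19.3·62.2)) / 19.3 = (39.62 + 63.02) / 19.3 = 5.318 s.

5.318 s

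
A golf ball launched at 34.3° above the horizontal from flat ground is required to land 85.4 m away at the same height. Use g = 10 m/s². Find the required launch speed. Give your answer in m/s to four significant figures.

On level ground R = v₀² sin 2θ / g ⇒ v₀ = √(gR / sin 2θ).
v₀ = √(10.0 × 85.4 / sin 68.60°) = √(854.0 / 0.9311) = √917.24 = 30.29 m/s.

30.29 m/s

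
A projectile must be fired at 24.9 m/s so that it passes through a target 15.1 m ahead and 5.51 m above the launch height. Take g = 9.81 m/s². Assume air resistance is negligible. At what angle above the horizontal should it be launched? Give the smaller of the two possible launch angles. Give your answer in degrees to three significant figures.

Trajectory: y = x tanθ − g x² (1 + tan²θ)/(2v₀²). With x = 15.1, y = 5.51, v₀ = 24.9, g = 9.81:
1.804 tan²θ − 15.1 tanθ + (7.314) = 0.
tanθ = [15.1 ± √(15.1² − 4 × 1.804 × (7.314))] / (2 × 1.804) = (15.1 ± 13.24) / 3.608, giving tanθ = 0.5162 or 7.855.
θ = 27.30° or 82.74°; the smaller is 27.30°.

27.3°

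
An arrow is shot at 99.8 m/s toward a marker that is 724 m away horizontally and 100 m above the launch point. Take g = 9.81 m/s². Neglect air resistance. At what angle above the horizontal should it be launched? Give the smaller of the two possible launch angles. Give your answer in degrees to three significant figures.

32.7°

Trajectory: y = x tanθ − g x² (1 + tan²θ)/(2v₀²). With x = 724, y = 100, v₀ = 99.8, g = 9.81:
258.1 tan²θ − 724 tanθ + (358.1) = 0.
tanθ = [724 ± √(724² − 4 × 258.1 × (358.1))] / (2 × 258.1) = (724 ± 392.9) / 516.3, giving tanθ = 0.6413 or 2.163.
θ = 32.67° or 65.19°; the smaller is 32.67°.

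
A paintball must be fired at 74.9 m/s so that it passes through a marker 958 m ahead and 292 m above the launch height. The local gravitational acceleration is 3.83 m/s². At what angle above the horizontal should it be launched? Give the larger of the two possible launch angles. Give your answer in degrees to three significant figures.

Trajectory: y = x tanθ − g x² (1 + tan²θ)/(2v₀²). With x = 958, y = 292, v₀ = 74.9, g = 3.83:
313.3 tan²θ − 958 tanθ + (605.3) = 0.
tanθ = [958 ± √(958² − 4 × 313.3 × (605.3))] / (2 × 313.3) = (958 ± 399.1) / 626.6, giving tanθ = 0.8920 or 2.166.
θ = 41.73° or 65.22°; the larger is 65.22°.

65.2°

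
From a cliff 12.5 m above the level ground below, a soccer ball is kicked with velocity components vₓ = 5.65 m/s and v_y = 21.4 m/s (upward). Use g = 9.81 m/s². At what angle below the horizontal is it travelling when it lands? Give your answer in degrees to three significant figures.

78.0°

With up positive and y = 0 at the ground: y(t) = 12.5 + (21.40) t − 4.905 t². Setting y = 0 and taking the positive root: t = [21.40 + √(21.40² + 2·9.81·12.5)] / 9.81 = (21.40 + 26.52) / 9.81 = 4.885 s.
At impact: v_y = v_y0 − g t = −26.52 m/s; vₓ = 5.650 m/s.
Angle below horizontal: arctan(|v_y|/vₓ) = arctan(26.52/5.650) = 77.97°.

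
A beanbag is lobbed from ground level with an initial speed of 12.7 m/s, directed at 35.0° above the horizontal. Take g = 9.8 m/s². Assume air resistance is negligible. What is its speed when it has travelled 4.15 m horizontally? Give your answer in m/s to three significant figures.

Resolve: vₓ = 12.70 cos 35.0° = 10.40 m/s and v_y0 = 12.70 sin 35.0° = 7.284 m/s.
x = vₓ t ⇒ t = 4.15/10.40 = 0.3989 s.
Vertical velocity there: v_y = v_y0 − g t = 7.284 − 9.80 × 0.3989 = 3.375 m/s.
Speed: √(vₓ² + v_y²) = √(10.40² + 3.375²) = 10.94 m/s.

10.9 m/s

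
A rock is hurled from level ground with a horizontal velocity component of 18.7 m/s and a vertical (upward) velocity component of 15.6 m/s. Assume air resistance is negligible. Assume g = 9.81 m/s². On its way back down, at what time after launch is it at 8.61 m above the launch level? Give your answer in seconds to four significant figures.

2.470 s

Set y = v_y0 t − ½ g t² = 8.61: 4.905 t² − 15.60 t + 8.61 = 0.
t = [15.60 ± √(15.60² − 2·9.81·8.61)] / 9.81 = (15.60 ± 8.627) / 9.81, so t = 0.7108 s or t = 2.470 s.
The descending-branch root is 2.470 s.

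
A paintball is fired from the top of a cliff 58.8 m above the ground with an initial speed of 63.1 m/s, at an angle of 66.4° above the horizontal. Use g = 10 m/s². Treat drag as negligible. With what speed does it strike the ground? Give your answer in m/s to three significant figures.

vₓ = 63.10 cos 66.4° = 25.26 m/s; v_y0 = 63.10 sin 66.4° = 57.82 m/s.
Vertical motion (up positive, ground at y = 0): 5.000 t² − (57.82) t − 58.8 = 0, so t = (57.82 + √(57.82² + 2·10.0·58.8)) / 10.0 = (57.82 + 67.23) / 10.0 = 12.50 s.
Vertical velocity at impact: v_y = v_y0 − g t = 57.82 − 10.0 × 12.50 = −67.23 m/s.
Speed: |v| = √(vₓ² + v_y²) = √(25.26² + 67.23²) = 71.82 m/s.

71.8 m/s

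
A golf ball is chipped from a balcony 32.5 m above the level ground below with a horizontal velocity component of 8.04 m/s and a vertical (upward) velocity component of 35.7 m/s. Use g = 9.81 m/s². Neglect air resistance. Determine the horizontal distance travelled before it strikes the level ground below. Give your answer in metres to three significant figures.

65.1 m

With up positive and y = 0 at the ground: y(t) = 32.5 + (35.70) t − 4.905 t². Setting y = 0 and taking the positive root: t = [35.70 + √(35.70² + 2·9.81·32.5)] / 9.81 = (35.70 + 43.73) / 9.81 = 8.097 s.
Horizontal distance: R = vₓ t = 8.040 × 8.097 = 65.10 m.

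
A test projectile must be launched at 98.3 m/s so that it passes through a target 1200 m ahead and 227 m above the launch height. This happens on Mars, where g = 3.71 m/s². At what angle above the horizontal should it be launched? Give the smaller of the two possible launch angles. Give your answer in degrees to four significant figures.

25.20°

Trajectory: y = x tanθ − g x² (1 + tan²θ)/(2v₀²). With x = 1200, y = 227, v₀ = 98.3, g = 3.71:
276.4 tan²θ − 1200 tanθ + (503.4) = 0.
tanθ = [1200 ± √(1200² − 4 × 276.4 × (503.4))] / (2 × 276.4) = (1200 ± 939.9) / 552.9, giving tanθ = 0.4705 or 3.870.
θ = 25.20° or 75.51°; the smaller is 25.20°.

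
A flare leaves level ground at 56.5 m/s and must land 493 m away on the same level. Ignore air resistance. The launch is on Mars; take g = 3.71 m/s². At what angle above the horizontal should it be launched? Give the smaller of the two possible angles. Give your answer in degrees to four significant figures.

From R = (v₀²/g) sin 2θ: sin 2θ = 3.71 × 493 / 3192.2 = 0.5730.
2θ = 34.96° or 180° − 34.96° = 145.0°, so θ = 17.48° or 72.52°.
The smaller angle is 17.48°.

17.48°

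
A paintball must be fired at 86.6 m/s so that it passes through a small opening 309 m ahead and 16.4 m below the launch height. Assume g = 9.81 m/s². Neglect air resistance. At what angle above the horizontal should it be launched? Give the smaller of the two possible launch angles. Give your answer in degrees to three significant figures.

8.74°

Trajectory: y = x tanθ − g x² (1 + tan²θ)/(2v₀²). With x = 309, y = −16.4, v₀ = 86.6, g = 9.81:
62.45 tan²θ − 309 tanθ + (46.05) = 0.
tanθ = [309 ± √(309² − 4 × 62.45 × (46.05))] / (2 × 62.45) = (309 ± 289.8) / 124.9, giving tanθ = 0.1538 or 4.794.
θ = 8.744° or 78.22°; the smaller is 8.744°.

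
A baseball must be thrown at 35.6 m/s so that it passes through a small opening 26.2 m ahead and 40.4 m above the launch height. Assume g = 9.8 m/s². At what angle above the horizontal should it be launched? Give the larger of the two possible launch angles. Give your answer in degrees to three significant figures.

Trajectory: y = x tanθ − g x² (1 + tan²θ)/(2v₀²). With x = 26.2, y = 40.4, v₀ = 35.6, g = 9.80:
2.654 tan²θ − 26.2 tanθ + (43.05) = 0.
tanθ = [26.2 ± √(26.2² − 4 × 2.654 × (43.05))] / (2 × 2.654) = (26.2 ± 15.15) / 5.308, giving tanθ = 2.083 or 7.789.
θ = 64.35° or 82.68°; the larger is 82.68°.

82.7°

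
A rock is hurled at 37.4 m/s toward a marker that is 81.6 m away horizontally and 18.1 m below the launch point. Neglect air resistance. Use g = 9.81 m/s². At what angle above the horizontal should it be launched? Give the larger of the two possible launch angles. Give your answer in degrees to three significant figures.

73.7°

Trajectory: y = x tanθ − g x² (1 + tan²θ)/(2v₀²). With x = 81.6, y = −18.1, v₀ = 37.4, g = 9.81:
23.35 tan²θ − 81.6 tanθ + (5.249) = 0.
tanθ = [81.6 ± √(81.6² − 4 × 23.35 × (5.249))] / (2 × 23.35) = (81.6 ± 78.54) / 46.70, giving tanθ = 0.06556 or 3.429.
θ = 3.751° or 73.74°; the larger is 73.74°.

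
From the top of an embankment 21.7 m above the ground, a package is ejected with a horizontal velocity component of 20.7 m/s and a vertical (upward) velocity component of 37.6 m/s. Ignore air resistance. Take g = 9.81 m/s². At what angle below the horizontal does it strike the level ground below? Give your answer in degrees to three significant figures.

64.2°

Vertical motion (up positive, ground at y = 0): 4.905 t² − (37.60) t − 21.7 = 0, so t = (37.60 + √(37.60² + 2·9.81·21.7)) / 9.81 = (37.60 + 42.89) / 9.81 = 8.205 s.
At impact: v_y = v_y0 − g t = −42.89 m/s; vₓ = 20.70 m/s.
Angle below horizontal: arctan(|v_y|/vₓ) = arctan(42.89/20.70) = 64.24°.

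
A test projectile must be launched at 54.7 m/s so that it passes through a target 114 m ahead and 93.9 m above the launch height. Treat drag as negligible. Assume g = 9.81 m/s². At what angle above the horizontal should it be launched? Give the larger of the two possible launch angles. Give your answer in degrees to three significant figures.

76.0°

Trajectory: y = x tanθ − g x² (1 + tan²θ)/(2v₀²). With x = 114, y = 93.9, v₀ = 54.7, g = 9.81:
21.30 tan²θ − 114 tanθ + (115.2) = 0.
tanθ = [114 ± √(114² − 4 × 21.30 × (115.2))] / (2 × 21.30) = (114 ± 56.38) / 42.61, giving tanθ = 1.352 or 3.999.
θ = 53.52° or 75.96°; the larger is 75.96°.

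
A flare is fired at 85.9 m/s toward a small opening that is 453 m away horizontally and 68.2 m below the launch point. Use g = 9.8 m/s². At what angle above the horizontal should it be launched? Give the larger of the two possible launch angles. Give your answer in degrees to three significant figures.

Trajectory: y = x tanθ − g x² (1 + tan²θ)/(2v₀²). With x = 453, y = −68.2, v₀ = 85.9, g = 9.80:
136.3 tan²θ − 453 tanθ + (68.07) = 0.
tanθ = [453 ± √(453² − 4 × 136.3 × (68.07))] / (2 × 136.3) = (453 ± 410.0) / 272.5, giving tanθ = 0.1578 or 3.166.
θ = 8.965° or 72.47°; the larger is 72.47°.

72.5°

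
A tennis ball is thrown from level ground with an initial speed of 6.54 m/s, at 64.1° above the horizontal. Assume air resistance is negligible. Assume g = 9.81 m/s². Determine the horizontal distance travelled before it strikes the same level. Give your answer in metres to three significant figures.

vₓ = 6.540 cos 64.1° = 2.857 m/s; v_y0 = 6.540 sin 64.1° = 5.883 m/s.
Time aloft: T = 2 v_y0 / g = 2 × 5.883 / 9.81 = 1.199 s.
Horizontal distance R = vₓ T = 2.857 × 1.199 = 3.426 m.

3.43 m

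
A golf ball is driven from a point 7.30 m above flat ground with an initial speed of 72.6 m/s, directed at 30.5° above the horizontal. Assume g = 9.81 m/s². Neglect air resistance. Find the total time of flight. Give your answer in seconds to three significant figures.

7.71 s

vₓ = 72.60 cos 30.5° = 62.55 m/s; v_y0 = 72.60 sin 30.5° = 36.85 m/s.
With up positive and y = 0 at the ground: y(t) = 7.30 + (36.85) t − 4.905 t². Setting y = 0 and taking the positive root: t = [36.85 + √(36.85² + 2·9.81·7.30)] / 9.81 = (36.85 + 38.74) / 9.81 = 7.705 s.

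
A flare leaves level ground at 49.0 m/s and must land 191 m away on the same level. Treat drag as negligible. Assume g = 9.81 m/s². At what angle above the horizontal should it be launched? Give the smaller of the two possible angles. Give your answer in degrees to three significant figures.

R = v₀² sin 2θ / g gives sin 2θ = gR/v₀² = 9.81·191/49.0² = 0.7804.
2θ = 51.30° or 180° − 51.30° = 128.7°, so θ = 25.65° or 64.35°.
The smaller angle is 25.65°.

25.6°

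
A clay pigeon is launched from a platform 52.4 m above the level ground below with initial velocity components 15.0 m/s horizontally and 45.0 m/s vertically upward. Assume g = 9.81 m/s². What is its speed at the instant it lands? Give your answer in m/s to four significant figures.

57.25 m/s

With up positive and y = 0 at the ground: y(t) = 52.4 + (45.00) t − 4.905 t². Setting y = 0 and taking the positive root: t = [45.00 + √(45.00² + 2·9.81·52.4)] / 9.81 = (45.00 + 55.25) / 9.81 = 10.22 s.
Vertical velocity at impact: v_y = v_y0 − g t = 45.00 − 9.81 × 10.22 = −55.25 m/s.
Speed: |v| = √(vₓ² + v_y²) = √(15.00² + 55.25²) = 57.25 m/s.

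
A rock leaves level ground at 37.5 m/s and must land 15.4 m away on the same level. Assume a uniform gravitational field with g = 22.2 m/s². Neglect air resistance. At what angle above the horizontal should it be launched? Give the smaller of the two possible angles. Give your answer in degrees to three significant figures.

From R = (v₀²/g) sin 2θ: sin 2θ = 22.2 × 15.4 / 1406.2 = 0.2431.
2θ = 14.07° or 180° − 14.07° = 165.9°, so θ = 7.035° or 82.96°.
The smaller angle is 7.035°.

7.04°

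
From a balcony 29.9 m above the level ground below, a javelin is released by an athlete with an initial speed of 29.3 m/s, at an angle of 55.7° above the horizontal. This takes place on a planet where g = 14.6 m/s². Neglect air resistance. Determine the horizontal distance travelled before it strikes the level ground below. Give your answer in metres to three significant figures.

Resolve: vₓ = 29.30 cos 55.7° = 16.51 m/s and v_y0 = 29.30 sin 55.7° = 24.20 m/s.
The projectile lands when y = 29.9 + (24.20) t − ½·14.6·t² = 0. Positive root: t = (24.20 + √(24.20² + 2·14.6·29.9)) / 14.6 = (24.20 + 38.20) / 14.6 = 4.274 s.
Horizontal distance: R = vₓ t = 16.51 × 4.274 = 70.57 m.

70.6 m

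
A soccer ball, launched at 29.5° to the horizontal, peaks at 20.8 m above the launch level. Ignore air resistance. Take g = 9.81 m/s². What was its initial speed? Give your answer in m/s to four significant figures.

At the peak v_y = 0, so v_y0 = √(2gH) = √(2 × 9.81 × 20.8) = 20.20 m/s.
v_y0 = v₀ sin θ ⇒ v₀ = 20.20 / sin 29.5° = 41.02 m/s.

41.02 m/s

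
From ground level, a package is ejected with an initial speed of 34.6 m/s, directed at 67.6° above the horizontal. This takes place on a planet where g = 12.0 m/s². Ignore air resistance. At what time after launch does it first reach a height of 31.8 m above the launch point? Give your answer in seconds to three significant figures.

vₓ = 34.60 cos 67.6° = 13.19 m/s; v_y0 = 34.60 sin 67.6° = 31.99 m/s.
Height y(t) = 31.99 t − 6.000 t² = 31.8 gives 6.000 t² − 31.99 t + 31.8 = 0.
Quadratic formula: t = (31.99 ± √260.11) / 12.0 = (31.99 ± 16.13) / 12.0 → t = 1.322 s or 4.010 s.
The first (ascending) time is 1.322 s.

1.32 s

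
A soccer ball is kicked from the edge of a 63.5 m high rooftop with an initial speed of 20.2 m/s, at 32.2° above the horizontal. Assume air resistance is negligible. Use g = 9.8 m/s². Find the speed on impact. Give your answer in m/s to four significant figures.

40.65 m/s

Components: vₓ = 20.20 cos 32.2° = 17.09 m/s, v_y0 = 20.20 sin 32.2° = 10.76 m/s.
Vertical motion (up positive, ground at y = 0): 4.900 t² − (10.76) t − 63.5 = 0, so t = (10.76 + √(10.76² + 2·9.80·63.5)) / 9.80 = (10.76 + 36.88) / 9.80 = 4.862 s.
Vertical velocity at impact: v_y = v_y0 − g t = 10.76 − 9.80 × 4.862 = −36.88 m/s.
Speed: |v| = √(vₓ² + v_y²) = √(17.09² + 36.88²) = 40.65 m/s.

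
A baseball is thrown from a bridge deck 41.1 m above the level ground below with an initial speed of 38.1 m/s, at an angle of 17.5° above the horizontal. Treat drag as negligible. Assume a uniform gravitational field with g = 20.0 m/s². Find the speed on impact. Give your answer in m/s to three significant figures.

55.6 m/s

Horizontal component vₓ = 38.10 cos 17.5° = 36.34 m/s; vertical v_y0 = 38.10 sin 17.5° = 11.46 m/s.
With up positive and y = 0 at the ground: y(t) = 41.1 + (11.46) t − 10.00 t². Setting y = 0 and taking the positive root: t = [11.46 + √(11.46² + 2·20.0·41.1)] / 20.0 = (11.46 + 42.13) / 20.0 = 2.680 s.
Vertical velocity at impact: v_y = v_y0 − g t = 11.46 − 20.0 × 2.680 = −42.13 m/s.
Speed: |v| = √(vₓ² + v_y²) = √(36.34² + 42.13²) = 55.64 m/s.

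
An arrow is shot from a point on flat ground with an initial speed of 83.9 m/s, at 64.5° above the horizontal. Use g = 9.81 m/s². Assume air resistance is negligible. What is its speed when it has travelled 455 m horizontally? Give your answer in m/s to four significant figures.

59.95 m/s

Components: vₓ = 83.90 cos 64.5° = 36.12 m/s, v_y0 = 83.90 sin 64.5° = 75.73 m/s.
At x = 455 m, t = x/vₓ = 455/36.12 = 12.60 s.
Vertical velocity there: v_y = v_y0 − g t = 75.73 − 9.81 × 12.60 = −47.85 m/s.
Speed: √(vₓ² + v_y²) = √(36.12² + 47.85²) = 59.95 m/s.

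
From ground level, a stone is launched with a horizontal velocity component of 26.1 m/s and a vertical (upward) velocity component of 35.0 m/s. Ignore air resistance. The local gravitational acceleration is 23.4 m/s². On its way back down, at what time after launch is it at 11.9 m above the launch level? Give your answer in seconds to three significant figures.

2.60 s

Require v_y0 t − ½ g t² = 11.9, i.e. 11.70 t² − 35.00 t + 11.9 = 0.
t = [35.00 ± √(35.00² − 2·23.4·11.9)] / 23.4 = (35.00 ± 25.85) / 23.4, so t = 0.3911 s or t = 2.600 s.
The descending-branch root is 2.600 s.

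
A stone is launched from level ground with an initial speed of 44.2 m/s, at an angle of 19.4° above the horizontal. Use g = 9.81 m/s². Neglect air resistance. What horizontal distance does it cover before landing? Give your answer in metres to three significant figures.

vₓ = 44.20 cos 19.4° = 41.69 m/s; v_y0 = 44.20 sin 19.4° = 14.68 m/s.
Flight time T = 2 v_y0 / g = 2.993 s.
Range: R = vₓ T = 41.69 × 2.993 = 124.8 m.

125 m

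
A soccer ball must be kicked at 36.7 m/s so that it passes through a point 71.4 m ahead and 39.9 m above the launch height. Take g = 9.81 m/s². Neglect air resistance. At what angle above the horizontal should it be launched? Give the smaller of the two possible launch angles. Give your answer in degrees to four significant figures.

Trajectory: y = x tanθ − g x² (1 + tan²θ)/(2v₀²). With x = 71.4, y = 39.9, v₀ = 36.7, g = 9.81:
18.57 tan²θ − 71.4 tanθ + (58.47) = 0.
tanθ = [71.4 ± √(71.4² − 4 × 18.57 × (58.47))] / (2 × 18.57) = (71.4 ± 27.50) / 37.13, giving tanθ = 1.182 or 2.664.
θ = 49.78° or 69.42°; the smaller is 49.78°.

49.78°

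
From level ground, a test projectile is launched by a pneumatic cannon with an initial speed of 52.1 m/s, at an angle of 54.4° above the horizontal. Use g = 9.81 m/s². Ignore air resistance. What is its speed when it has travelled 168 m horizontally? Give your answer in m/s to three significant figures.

vₓ = 52.10 cos 54.4° = 30.33 m/s; v_y0 = 52.10 sin 54.4° = 42.36 m/s.
x = vₓ t ⇒ t = 168/30.33 = 5.539 s.
Vertical velocity there: v_y = v_y0 − g t = 42.36 − 9.81 × 5.539 = −11.98 m/s.
Speed: √(vₓ² + v_y²) = √(30.33² + 11.98²) = 32.61 m/s.

32.6 m/s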